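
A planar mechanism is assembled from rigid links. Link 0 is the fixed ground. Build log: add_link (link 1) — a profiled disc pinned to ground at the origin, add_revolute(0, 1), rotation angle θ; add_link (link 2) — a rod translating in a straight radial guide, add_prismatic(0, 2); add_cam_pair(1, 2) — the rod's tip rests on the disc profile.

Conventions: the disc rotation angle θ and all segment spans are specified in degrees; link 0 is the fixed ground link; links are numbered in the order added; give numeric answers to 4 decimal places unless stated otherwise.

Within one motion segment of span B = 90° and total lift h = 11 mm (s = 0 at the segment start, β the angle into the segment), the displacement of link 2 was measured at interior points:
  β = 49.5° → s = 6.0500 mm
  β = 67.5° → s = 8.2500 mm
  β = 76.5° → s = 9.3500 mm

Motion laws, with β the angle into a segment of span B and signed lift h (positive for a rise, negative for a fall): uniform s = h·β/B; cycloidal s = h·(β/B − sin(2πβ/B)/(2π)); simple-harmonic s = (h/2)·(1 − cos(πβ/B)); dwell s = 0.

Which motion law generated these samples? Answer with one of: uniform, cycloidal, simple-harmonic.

candidates at β/B = r: uniform s = h·r (linear in β); cycloidal s = h·(r − sin(2πr)/(2π)); simple-harmonic s = (h/2)(1 − cos(πr))
β=49.5°: printed 6.0500 | uniform 6.0500, cycloidal 6.5910, simple-harmonic 6.3604
β=67.5°: printed 8.2500 | uniform 8.2500, cycloidal 10.0007, simple-harmonic 9.3891
β=76.5°: printed 9.3500 | uniform 9.3500, cycloidal 10.7663, simple-harmonic 10.4005
only one law matches every sample → uniform

uniform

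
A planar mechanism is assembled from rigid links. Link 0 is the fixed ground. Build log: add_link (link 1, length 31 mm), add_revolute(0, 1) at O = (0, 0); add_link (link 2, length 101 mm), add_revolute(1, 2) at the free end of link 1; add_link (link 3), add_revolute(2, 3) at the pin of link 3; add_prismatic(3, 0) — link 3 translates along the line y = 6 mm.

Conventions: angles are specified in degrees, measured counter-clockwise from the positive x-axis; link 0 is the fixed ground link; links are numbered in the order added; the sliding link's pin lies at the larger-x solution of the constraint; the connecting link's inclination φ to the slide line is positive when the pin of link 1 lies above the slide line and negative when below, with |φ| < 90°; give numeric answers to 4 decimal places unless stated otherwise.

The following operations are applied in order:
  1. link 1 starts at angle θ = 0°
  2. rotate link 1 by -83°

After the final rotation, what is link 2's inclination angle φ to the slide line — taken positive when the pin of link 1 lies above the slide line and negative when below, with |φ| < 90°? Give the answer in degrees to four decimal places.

geometry: r = 31 mm, L = 101 mm, e = 6 mm; θ starts at 0°
rotate link 1 by -83°: θ ← 0° -83° = -83°
h = r sin θ − e = -30.768931 − 6 = -36.768931
sin φ = h / L = -36.768931 / 101 = -0.36404882
φ = arcsin(-0.36404882) = -21.349057°

-21.3491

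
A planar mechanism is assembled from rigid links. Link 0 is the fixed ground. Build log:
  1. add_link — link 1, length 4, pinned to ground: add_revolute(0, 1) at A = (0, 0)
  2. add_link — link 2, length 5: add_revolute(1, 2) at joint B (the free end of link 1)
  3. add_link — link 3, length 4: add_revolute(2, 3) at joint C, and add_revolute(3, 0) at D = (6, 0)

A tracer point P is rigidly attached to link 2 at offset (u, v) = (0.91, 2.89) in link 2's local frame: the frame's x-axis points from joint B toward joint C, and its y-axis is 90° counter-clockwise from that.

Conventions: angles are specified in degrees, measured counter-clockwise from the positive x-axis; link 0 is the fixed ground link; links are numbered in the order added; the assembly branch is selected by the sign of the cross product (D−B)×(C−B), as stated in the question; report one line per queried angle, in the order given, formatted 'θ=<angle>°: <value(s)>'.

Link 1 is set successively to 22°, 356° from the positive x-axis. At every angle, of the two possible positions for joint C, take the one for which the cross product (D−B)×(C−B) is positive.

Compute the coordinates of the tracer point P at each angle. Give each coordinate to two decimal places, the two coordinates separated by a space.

A=(0,0), D=(6.00,0)
θ=22°: B = A + 4.00·(cos22°, sin22°) = (3.7087, 1.4984)
θ=22°: |BD| = 2.7377
θ=22°: circle(B,5.00) ∩ circle(D,4.00): a=3.0126, h=3.9905
θ=22°:   candidates: C₊=(8.4141,3.1894) cross=10.925; C₋=(4.0459,-3.4902) cross=-10.925
θ=22°:   branch + wants cross > 0 → take C=(8.4141,3.1894) (cross=10.925)
θ=22°: ex = (C−B)/|BC| = (0.9411,0.3382); ey = (-0.3382,0.9411)
θ=22°: P = B + 0.91·ex + 2.89·ey = (3.5878,4.5259)
θ=356°: B = A + 4.00·(cos356°, sin356°) = (3.9903, -0.2790)
θ=356°: |BD| = 2.0290
θ=356°: circle(B,5.00) ∩ circle(D,4.00): a=3.2323, h=3.8147
θ=356°:   candidates: C₊=(6.6673,3.9439) cross=7.740; C₋=(7.7165,-3.6130) cross=-7.740
θ=356°:   branch + wants cross > 0 → take C=(6.6673,3.9439) (cross=7.740)
θ=356°: ex = (C−B)/|BC| = (0.5354,0.8446); ey = (-0.8446,0.5354)
θ=356°: P = B + 0.91·ex + 2.89·ey = (2.0366,2.0369)

θ=22°: 3.59 4.53
θ=356°: 2.04 2.04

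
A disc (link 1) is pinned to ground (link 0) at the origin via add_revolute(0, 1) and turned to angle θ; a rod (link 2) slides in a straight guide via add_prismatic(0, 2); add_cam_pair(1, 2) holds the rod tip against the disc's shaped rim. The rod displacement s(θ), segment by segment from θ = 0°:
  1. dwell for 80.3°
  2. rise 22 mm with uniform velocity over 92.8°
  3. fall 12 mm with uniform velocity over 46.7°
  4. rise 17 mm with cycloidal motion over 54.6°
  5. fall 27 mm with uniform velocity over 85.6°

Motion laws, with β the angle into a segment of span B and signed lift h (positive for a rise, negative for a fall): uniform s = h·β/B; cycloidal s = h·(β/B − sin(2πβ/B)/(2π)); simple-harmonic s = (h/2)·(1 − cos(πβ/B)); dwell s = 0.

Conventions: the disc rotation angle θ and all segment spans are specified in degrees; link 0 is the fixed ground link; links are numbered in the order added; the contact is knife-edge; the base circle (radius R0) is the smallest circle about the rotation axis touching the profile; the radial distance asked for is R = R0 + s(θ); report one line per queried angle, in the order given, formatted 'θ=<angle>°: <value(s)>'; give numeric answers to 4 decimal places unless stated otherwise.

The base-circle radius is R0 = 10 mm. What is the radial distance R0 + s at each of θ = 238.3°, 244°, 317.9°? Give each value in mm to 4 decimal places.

segment 1 (0° to 80.3°, dwell): s unchanged at 0.0000
segment 2 (80.3° to 173.1°, uniform, h = 22) is passed completely: s = 0.0000 + (22) = 22.0000
segment 3 (173.1° to 219.8°, uniform, h = -12) is passed completely: s = 22.0000 + (-12) = 10.0000
θ = 238.3° falls in segment 4 (219.8° to 274.4°, cycloidal, h = 17): β = 238.3 − 219.8 = 18.5°, B = 54.6°; Δs = 17·(0.3388 − sin(2π·0.3388)/(2π)) = 3.4650; s = 10.0000 + 3.4650 = 13.4650
θ = 244° falls in segment 4 (219.8° to 274.4°, cycloidal, h = 17): β = 244 − 219.8 = 24.2°, B = 54.6°; Δs = 17·(0.4432 − sin(2π·0.4432)/(2π)) = 6.5899; s = 10.0000 + 6.5899 = 16.5899
segment 4 (219.8° to 274.4°, cycloidal, h = 17) is passed completely: s = 10.0000 + (17) = 27.0000
θ = 317.9° falls in segment 5 (274.4° to 360°, uniform, h = -27): β = 317.9 − 274.4 = 43.5°, B = 85.6°; Δs = -27·43.5/85.6 = -13.7208; s = 27.0000 − 13.7208 = 13.2792
θ=238.3°: R = R0 + s = 10 + 13.4650 = 23.4650
θ=244°: R = R0 + s = 10 + 16.5899 = 26.5899
θ=317.9°: R = R0 + s = 10 + 13.2792 = 23.2792

θ=238.3°: 23.4650
θ=244°: 26.5899
θ=317.9°: 23.2792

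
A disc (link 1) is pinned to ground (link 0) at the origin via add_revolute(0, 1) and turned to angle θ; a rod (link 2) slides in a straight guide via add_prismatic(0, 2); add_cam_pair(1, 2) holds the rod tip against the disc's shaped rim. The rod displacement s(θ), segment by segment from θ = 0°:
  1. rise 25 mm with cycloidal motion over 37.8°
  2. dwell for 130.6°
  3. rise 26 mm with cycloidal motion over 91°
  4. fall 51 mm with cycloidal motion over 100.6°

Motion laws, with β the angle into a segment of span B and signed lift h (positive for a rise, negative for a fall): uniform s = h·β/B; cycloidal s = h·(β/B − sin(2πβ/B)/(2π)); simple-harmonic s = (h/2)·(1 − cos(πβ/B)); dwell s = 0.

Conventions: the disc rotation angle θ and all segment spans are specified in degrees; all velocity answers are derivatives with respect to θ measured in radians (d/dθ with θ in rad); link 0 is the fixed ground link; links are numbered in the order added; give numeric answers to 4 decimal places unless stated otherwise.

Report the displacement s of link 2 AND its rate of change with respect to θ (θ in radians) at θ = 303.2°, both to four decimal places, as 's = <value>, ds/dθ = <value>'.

segment 1 (0° to 37.8°, cycloidal, h = 25) is passed completely: s = 0.0000 + (25) = 25.0000
segment 2 (37.8° to 168.4°, dwell): s unchanged at 25.0000
segment 3 (168.4° to 259.4°, cycloidal, h = 26) is passed completely: s = 25.0000 + (26) = 51.0000
θ = 303.2° falls in segment 4 (259.4° to 360°, cycloidal, h = -51): β = 303.2 − 259.4 = 43.8°, B = 100.6°; Δs = -51·(0.4354 − sin(2π·0.4354)/(2π)) = -18.9993; s = 51.0000 − 18.9993 = 32.0007
velocity in seg [259.4°–360°] (cycloidal), θ in radians: β = 43.8° = 0.7645 rad, B = 100.6° = 1.7558 rad; ds/dθ = (h/B)(1 − cos(2πβ/B)) = ((-51)/1.7558)(1 − cos(2π·0.4354)) = -55.732210 mm/rad

s = 32.0007, ds/dθ = -55.7322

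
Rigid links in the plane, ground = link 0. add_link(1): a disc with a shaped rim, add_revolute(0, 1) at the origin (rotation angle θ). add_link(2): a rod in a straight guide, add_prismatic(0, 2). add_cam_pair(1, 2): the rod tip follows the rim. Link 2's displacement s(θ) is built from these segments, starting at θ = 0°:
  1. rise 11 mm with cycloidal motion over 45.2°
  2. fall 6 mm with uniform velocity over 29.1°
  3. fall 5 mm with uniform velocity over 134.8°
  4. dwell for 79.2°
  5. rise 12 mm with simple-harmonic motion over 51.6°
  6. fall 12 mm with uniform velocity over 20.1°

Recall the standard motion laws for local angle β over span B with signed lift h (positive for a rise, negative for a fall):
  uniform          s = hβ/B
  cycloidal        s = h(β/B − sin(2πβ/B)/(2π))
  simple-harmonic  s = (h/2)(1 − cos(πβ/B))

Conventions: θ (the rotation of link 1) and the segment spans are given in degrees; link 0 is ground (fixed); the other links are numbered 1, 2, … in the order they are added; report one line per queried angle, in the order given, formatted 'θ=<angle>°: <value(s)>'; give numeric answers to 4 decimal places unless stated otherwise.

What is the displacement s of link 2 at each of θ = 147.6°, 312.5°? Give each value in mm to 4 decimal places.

segment 1 (0° to 45.2°, cycloidal, h = 11) is passed completely: s = 0.0000 + (11) = 11.0000
segment 2 (45.2° to 74.3°, uniform, h = -6) is passed completely: s = 11.0000 + (-6) = 5.0000
θ = 147.6° falls in segment 3 (74.3° to 209.1°, uniform, h = -5): β = 147.6 − 74.3 = 73.3°, B = 134.8°; Δs = -5·73.3/134.8 = -2.7188; s = 5.0000 − 2.7188 = 2.2812
segment 3 (74.3° to 209.1°, uniform, h = -5) is passed completely: s = 5.0000 + (-5) = 0.0000
segment 4 (209.1° to 288.3°, dwell): s unchanged at 0.0000
θ = 312.5° falls in segment 5 (288.3° to 339.9°, simple-harmonic, h = 12): β = 312.5 − 288.3 = 24.2°, B = 51.6°; Δs = 12/2·(1 − cos(π·0.4690)) = 5.4164; s = 0.0000 + 5.4164 = 5.4164

θ=147.6°: 2.2812
θ=312.5°: 5.4164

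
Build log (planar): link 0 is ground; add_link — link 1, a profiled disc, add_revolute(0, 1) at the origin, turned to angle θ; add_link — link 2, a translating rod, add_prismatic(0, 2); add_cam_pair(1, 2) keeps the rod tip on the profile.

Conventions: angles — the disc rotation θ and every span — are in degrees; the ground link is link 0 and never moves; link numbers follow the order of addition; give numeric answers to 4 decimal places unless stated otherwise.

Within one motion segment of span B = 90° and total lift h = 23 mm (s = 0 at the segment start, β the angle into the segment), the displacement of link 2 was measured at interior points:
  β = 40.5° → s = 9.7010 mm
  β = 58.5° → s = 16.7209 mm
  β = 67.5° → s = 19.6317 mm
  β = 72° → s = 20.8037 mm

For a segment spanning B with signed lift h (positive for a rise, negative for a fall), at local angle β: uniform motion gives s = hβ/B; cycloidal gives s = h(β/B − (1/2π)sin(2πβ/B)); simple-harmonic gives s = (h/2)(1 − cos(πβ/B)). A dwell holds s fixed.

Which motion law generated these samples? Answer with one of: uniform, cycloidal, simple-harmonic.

candidates at β/B = r: uniform s = h·r (linear in β); cycloidal s = h·(r − sin(2πr)/(2π)); simple-harmonic s = (h/2)(1 − cos(πr))
β=40.5°: printed 9.7010 | uniform 10.3500, cycloidal 9.2188, simple-harmonic 9.7010
β=58.5°: printed 16.7209 | uniform 14.9500, cycloidal 17.9115, simple-harmonic 16.7209
β=67.5°: printed 19.6317 | uniform 17.2500, cycloidal 20.9106, simple-harmonic 19.6317
β=72°: printed 20.8037 | uniform 18.4000, cycloidal 21.8814, simple-harmonic 20.8037
only one law matches every sample → simple-harmonic

simple-harmonic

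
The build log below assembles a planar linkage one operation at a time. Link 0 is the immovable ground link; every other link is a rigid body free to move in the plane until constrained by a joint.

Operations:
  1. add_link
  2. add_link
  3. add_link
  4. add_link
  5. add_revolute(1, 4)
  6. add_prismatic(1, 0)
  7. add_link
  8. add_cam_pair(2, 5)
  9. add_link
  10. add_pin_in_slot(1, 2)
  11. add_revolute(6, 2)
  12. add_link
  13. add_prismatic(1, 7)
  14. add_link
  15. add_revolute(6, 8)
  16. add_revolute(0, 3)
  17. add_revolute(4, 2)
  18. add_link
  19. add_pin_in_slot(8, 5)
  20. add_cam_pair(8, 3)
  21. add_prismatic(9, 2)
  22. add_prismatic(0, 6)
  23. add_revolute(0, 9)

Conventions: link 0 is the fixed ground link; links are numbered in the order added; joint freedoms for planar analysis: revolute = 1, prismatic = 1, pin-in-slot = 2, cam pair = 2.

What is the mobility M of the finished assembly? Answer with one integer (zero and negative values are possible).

(L,J1,J2)=(1,0,0); link0 fixed
link1: (2,0,0)
link2: (3,0,0)
link3: (4,0,0)
link4: (5,0,0)
R 1-4 [J1]: (5,1,0)
P 1-0 [J1]: (5,2,0)
link5: (6,2,0)
C 2-5 [J2]: (6,2,1)
link6: (7,2,1)
PS 1-2 [J2]: (7,2,2)
R 6-2 [J1]: (7,3,2)
link7: (8,3,2)
P 1-7 [J1]: (8,4,2)
link8: (9,4,2)
R 6-8 [J1]: (9,5,2)
R 0-3 [J1]: (9,6,2)
R 4-2 [J1]: (9,7,2)
link9: (10,7,2)
PS 8-5 [J2]: (10,7,3)
C 8-3 [J2]: (10,7,4)
P 9-2 [J1]: (10,8,4)
P 0-6 [J1]: (10,9,4)
R 0-9 [J1]: (10,10,4)
Grübler: 3·9 − 2·10 − 4 = 3

M = 3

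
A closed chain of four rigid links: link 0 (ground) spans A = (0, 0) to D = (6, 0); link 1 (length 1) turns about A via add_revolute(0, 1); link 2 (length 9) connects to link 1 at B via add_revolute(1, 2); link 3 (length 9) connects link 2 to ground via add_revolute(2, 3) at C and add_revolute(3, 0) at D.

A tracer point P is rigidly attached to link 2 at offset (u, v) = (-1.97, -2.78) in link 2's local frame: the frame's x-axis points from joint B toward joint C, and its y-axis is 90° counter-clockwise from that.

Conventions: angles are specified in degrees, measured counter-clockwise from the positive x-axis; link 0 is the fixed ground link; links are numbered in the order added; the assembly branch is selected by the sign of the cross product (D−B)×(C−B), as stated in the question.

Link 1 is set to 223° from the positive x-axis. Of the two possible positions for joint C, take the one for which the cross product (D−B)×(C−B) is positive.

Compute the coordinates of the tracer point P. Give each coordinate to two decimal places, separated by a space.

A=(0,0), D=(6.00,0)
B = A + 1.00·(cos223°, sin223°) = (-0.7314, -0.6820)
|BD| = 6.7658
circle(B,9.00) ∩ circle(D,9.00): a=3.3829, h=8.3400
  candidates: C₊=(1.7936,7.9565) cross=56.427; C₋=(3.4750,-8.6385) cross=-56.427
  branch + wants cross > 0 → take C=(1.7936,7.9565) (cross=56.427)
ex = (C−B)/|BC| = (0.2806,0.9598); ey = (-0.9598,0.2806)
P = B + -1.97·ex + -2.78·ey = (1.3843,-3.3528)

1.38 -3.35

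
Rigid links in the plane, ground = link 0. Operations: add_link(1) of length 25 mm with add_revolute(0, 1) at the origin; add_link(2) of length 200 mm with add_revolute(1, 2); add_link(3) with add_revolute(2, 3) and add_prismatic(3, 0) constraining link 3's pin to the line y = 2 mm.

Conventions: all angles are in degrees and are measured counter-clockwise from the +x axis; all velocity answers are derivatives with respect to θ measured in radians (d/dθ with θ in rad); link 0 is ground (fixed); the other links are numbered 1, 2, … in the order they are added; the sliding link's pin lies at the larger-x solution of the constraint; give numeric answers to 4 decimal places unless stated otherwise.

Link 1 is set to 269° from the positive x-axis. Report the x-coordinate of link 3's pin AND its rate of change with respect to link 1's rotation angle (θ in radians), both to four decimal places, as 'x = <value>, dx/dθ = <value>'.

geometry: r = 25 mm, L = 200 mm, e = 2 mm
crank pin P = (r cos θ, r sin θ) = (-0.436310, -24.996192)
h = r sin θ − e = -24.996192 − 2 = -26.996192
x = r cos θ + √(L² − h²) = -0.436310 + 198.169638 = 197.733328
dx/dθ = −r sin θ − h·r cos θ/√(L² − h²) (θ in radians; h = -26.996192) = 24.936755

x = 197.7333, dx/dθ = 24.9368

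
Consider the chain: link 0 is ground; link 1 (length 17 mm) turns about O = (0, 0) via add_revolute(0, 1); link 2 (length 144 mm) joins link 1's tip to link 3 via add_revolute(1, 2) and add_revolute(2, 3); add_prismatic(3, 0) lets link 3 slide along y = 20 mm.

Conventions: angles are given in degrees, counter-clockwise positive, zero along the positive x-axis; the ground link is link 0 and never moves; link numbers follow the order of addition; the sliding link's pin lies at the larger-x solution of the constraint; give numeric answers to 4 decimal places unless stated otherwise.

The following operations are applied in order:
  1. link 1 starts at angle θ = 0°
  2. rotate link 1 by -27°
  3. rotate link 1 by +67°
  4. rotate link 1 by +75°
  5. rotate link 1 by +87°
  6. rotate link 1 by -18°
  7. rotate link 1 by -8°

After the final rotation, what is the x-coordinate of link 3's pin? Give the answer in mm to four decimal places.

geometry: r = 17 mm, L = 144 mm, e = 20 mm; θ starts at 0°
rotate link 1 by -27°: θ ← 0° -27° = -27°
rotate link 1 by +67°: θ ← -27° +67° = 40°
rotate link 1 by +75°: θ ← 40° +75° = 115°
rotate link 1 by +87°: θ ← 115° +87° = 202°
rotate link 1 by -18°: θ ← 202° -18° = 184°
rotate link 1 by -8°: θ ← 184° -8° = 176°
crank pin P = (r cos θ, r sin θ) = (-16.958589, 1.185860)
h = r sin θ − e = 1.185860 − 20 = -18.814140
x = r cos θ + √(L² − h²) = -16.958589 + 142.765641 = 125.807052

125.8071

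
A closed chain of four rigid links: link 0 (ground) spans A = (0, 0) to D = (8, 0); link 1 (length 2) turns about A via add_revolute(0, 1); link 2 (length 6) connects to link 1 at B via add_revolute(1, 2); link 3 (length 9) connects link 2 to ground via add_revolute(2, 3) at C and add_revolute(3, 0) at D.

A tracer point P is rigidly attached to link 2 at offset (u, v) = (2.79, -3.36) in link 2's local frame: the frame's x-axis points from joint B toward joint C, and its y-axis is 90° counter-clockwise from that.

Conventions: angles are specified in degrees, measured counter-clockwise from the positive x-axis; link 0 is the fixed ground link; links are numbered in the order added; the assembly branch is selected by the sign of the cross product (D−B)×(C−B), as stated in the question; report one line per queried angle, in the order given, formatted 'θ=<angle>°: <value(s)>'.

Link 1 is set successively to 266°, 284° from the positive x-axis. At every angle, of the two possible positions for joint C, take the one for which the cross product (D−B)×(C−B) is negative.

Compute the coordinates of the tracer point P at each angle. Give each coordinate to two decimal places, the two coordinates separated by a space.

A=(0,0), D=(8.00,0)
θ=266°: B = A + 2.00·(cos266°, sin266°) = (-0.1395, -1.9951)
θ=266°: |BD| = 8.3805
θ=266°: circle(B,6.00) ∩ circle(D,9.00): a=1.5054, h=5.8081
θ=266°:   candidates: C₊=(-0.0601,4.0043) cross=48.674; C₋=(2.7053,-7.2778) cross=-48.674
θ=266°:   branch - wants cross < 0 → take C=(2.7053,-7.2778) (cross=-48.674)
θ=266°: ex = (C−B)/|BC| = (0.4741,-0.8804); ey = (0.8804,0.4741)
θ=266°: P = B + 2.79·ex + -3.36·ey = (-1.7750,-6.0447)
θ=284°: B = A + 2.00·(cos284°, sin284°) = (0.4838, -1.9406)
θ=284°: |BD| = 7.7626
θ=284°: circle(B,6.00) ∩ circle(D,9.00): a=0.9828, h=5.9190
θ=284°:   candidates: C₊=(-0.0442,4.0361) cross=45.947; C₋=(2.9151,-7.4259) cross=-45.947
θ=284°:   branch - wants cross < 0 → take C=(2.9151,-7.4259) (cross=-45.947)
θ=284°: ex = (C−B)/|BC| = (0.4052,-0.9142); ey = (0.9142,0.4052)
θ=284°: P = B + 2.79·ex + -3.36·ey = (-1.4574,-5.8528)

θ=266°: -1.77 -6.04
θ=284°: -1.46 -5.85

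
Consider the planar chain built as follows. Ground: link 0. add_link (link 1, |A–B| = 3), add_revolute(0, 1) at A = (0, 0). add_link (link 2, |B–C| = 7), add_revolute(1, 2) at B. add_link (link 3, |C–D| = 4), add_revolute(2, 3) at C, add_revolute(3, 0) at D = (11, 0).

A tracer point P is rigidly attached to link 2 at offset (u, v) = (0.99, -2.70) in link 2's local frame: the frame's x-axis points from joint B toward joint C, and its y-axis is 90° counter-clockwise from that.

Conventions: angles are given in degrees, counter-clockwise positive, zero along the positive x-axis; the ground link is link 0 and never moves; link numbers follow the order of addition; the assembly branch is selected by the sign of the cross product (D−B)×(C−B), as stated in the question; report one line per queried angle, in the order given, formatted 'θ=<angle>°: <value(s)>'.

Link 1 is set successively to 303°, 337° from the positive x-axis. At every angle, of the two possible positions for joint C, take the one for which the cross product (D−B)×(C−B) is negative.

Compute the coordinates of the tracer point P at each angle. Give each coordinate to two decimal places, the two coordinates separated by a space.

A=(0,0), D=(11.00,0)
θ=303°: B = A + 3.00·(cos303°, sin303°) = (1.6339, -2.5160)
θ=303°: |BD| = 9.6981
θ=303°: circle(B,7.00) ∩ circle(D,4.00): a=6.5504, h=2.4682
θ=303°:   candidates: C₊=(7.3197,1.5671) cross=23.937; C₋=(8.6004,-3.2003) cross=-23.937
θ=303°:   branch - wants cross < 0 → take C=(8.6004,-3.2003) (cross=-23.937)
θ=303°: ex = (C−B)/|BC| = (0.9952,-0.0978); ey = (0.0978,0.9952)
θ=303°: P = B + 0.99·ex + -2.70·ey = (2.3552,-5.2999)
θ=337°: B = A + 3.00·(cos337°, sin337°) = (2.7615, -1.1722)
θ=337°: |BD| = 8.3215
θ=337°: circle(B,7.00) ∩ circle(D,4.00): a=6.1436, h=3.3551
θ=337°:   candidates: C₊=(8.3712,3.0149) cross=27.919; C₋=(9.3164,-3.6284) cross=-27.919
θ=337°:   branch - wants cross < 0 → take C=(9.3164,-3.6284) (cross=-27.919)
θ=337°: ex = (C−B)/|BC| = (0.9364,-0.3509); ey = (0.3509,0.9364)
θ=337°: P = B + 0.99·ex + -2.70·ey = (2.7412,-4.0479)

θ=303°: 2.36 -5.30
θ=337°: 2.74 -4.05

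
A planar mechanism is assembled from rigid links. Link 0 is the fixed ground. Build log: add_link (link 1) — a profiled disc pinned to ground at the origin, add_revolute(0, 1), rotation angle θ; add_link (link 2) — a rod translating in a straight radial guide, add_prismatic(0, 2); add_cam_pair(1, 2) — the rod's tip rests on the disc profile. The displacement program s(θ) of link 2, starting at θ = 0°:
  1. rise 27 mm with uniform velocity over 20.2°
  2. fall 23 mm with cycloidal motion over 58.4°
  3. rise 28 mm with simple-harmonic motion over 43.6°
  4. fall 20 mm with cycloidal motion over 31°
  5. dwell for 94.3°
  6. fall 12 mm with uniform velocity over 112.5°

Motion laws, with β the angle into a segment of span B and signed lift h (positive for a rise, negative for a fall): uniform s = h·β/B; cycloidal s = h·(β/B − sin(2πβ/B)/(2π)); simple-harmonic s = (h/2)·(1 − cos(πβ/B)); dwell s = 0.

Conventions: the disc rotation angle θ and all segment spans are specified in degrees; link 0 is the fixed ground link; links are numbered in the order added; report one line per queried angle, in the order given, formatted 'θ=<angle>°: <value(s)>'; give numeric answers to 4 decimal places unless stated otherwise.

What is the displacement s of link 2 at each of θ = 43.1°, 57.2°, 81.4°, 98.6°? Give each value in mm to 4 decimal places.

seg 1 [0°–20.2°] uniform, h=27: full span → s += 27 → s = 27.0000
seg 2 [20.2°–78.6°] cycloidal, h=-23: θ=43.1° here. β=22.9, B=58.4. -23·(0.3921 − sin(2π·0.3921)/(2π)) = -6.7233 → s = 20.2767
seg 2 [20.2°–78.6°] cycloidal, h=-23: θ=57.2° here. β=37, B=58.4. -23·(0.6336 − sin(2π·0.6336)/(2π)) = -17.2958 → s = 9.7042
seg 2 [20.2°–78.6°] cycloidal, h=-23: full span → s += -23 → s = 4.0000
seg 3 [78.6°–122.2°] simple-harmonic, h=28: θ=81.4° here. β=2.8, B=43.6. 28/2·(1 − cos(π·0.0642)) = 0.2840 → s = 4.2840
seg 3 [78.6°–122.2°] simple-harmonic, h=28: θ=98.6° here. β=20, B=43.6. 28/2·(1 − cos(π·0.4587)) = 12.1893 → s = 16.1893

θ=43.1°: 20.2767
θ=57.2°: 9.7042
θ=81.4°: 4.2840
θ=98.6°: 16.1893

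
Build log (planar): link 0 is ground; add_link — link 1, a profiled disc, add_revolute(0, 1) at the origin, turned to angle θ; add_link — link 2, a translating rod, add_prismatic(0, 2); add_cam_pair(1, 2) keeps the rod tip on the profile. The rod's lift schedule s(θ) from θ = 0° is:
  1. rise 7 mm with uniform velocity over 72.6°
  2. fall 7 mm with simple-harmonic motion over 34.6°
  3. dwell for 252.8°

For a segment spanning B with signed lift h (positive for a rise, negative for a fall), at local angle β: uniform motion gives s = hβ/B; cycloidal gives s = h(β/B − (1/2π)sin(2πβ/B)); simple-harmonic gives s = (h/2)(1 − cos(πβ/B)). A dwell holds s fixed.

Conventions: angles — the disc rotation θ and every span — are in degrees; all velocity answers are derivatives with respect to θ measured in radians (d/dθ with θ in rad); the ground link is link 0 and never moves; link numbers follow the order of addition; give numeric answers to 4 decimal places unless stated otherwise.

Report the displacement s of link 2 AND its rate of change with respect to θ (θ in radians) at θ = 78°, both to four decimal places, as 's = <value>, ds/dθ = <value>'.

seg 1 [0°–72.6°] uniform, h=7: full span → s += 7 → s = 7.0000
seg 2 [72.6°–107.2°] simple-harmonic, h=-7: θ=78° here. β=5.4, B=34.6. -7/2·(1 − cos(π·0.1561)) = -0.4123 → s = 6.5877
velocity in seg [72.6°–107.2°] (simple-harmonic), θ in radians: β = 5.4° = 0.0942 rad, B = 34.6° = 0.6039 rad; ds/dθ = (πh/(2B)) sin(πβ/B) = (π·(-7)/(2·0.6039)) sin(π·0.1561) = -8.574121 mm/rad

s = 6.5877, ds/dθ = -8.5741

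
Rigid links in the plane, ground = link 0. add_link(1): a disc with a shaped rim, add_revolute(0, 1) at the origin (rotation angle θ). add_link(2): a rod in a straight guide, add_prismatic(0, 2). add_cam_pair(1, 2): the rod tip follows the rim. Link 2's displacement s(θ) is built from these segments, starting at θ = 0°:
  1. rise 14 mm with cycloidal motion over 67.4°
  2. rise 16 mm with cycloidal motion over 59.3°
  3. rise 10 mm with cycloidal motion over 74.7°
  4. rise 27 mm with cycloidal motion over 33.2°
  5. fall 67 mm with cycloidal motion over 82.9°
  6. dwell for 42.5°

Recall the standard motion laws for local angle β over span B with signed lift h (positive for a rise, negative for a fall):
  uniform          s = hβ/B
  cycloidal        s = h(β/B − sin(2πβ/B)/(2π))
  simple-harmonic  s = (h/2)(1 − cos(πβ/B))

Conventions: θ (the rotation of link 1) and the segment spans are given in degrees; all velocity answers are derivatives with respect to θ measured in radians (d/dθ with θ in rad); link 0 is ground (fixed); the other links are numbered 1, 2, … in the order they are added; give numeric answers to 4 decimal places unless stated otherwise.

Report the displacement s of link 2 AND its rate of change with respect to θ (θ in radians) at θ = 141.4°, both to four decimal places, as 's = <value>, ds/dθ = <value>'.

segment 1 (0° to 67.4°, cycloidal, h = 14) is passed completely: s = 0.0000 + (14) = 14.0000
segment 2 (67.4° to 126.7°, cycloidal, h = 16) is passed completely: s = 14.0000 + (16) = 30.0000
θ = 141.4° falls in segment 3 (126.7° to 201.4°, cycloidal, h = 10): β = 141.4 − 126.7 = 14.7°, B = 74.7°; Δs = 10·(0.1968 − sin(2π·0.1968)/(2π)) = 0.4645; s = 30.0000 + 0.4645 = 30.4645
velocity in seg [126.7°–201.4°] (cycloidal), θ in radians: β = 14.7° = 0.2566 rad, B = 74.7° = 1.3038 rad; ds/dθ = (h/B)(1 − cos(2πβ/B)) = (10/1.3038)(1 − cos(2π·0.1968)) = 5.153156 mm/rad

s = 30.4645, ds/dθ = 5.1532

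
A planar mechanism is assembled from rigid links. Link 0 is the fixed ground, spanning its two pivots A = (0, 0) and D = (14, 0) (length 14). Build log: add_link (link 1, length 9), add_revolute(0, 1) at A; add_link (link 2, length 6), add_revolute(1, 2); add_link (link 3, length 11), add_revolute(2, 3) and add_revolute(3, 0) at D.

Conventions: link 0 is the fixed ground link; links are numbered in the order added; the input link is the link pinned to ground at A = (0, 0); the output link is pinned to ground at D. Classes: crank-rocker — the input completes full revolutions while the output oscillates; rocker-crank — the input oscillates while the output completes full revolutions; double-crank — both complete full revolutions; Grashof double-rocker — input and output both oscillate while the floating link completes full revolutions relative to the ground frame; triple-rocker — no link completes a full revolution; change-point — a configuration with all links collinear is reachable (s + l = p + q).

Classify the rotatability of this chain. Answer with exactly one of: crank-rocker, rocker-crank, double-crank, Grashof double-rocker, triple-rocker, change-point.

lengths: ground=14, input=9, coupler=6, output=11
sorted: s=6 (shortest), l=14 (longest), p+q=20
s + l = 20 vs p + q = 20
s + l = p + q → change-point (collinear configuration reachable)

change-point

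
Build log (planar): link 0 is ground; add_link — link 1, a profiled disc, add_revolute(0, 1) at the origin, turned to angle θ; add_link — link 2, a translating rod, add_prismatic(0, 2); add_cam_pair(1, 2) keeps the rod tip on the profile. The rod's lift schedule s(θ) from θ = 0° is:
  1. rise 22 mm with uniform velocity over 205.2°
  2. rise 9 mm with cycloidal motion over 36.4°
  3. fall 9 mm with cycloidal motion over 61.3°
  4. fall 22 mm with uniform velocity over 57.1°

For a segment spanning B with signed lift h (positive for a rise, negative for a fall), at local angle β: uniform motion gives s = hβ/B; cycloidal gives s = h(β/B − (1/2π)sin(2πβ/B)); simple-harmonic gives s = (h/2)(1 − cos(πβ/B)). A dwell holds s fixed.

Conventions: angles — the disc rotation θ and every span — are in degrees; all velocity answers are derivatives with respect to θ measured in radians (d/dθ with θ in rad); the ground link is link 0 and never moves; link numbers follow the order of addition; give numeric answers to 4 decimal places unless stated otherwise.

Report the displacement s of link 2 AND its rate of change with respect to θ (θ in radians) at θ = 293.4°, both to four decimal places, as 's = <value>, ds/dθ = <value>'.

seg 1 [0°–205.2°] uniform, h=22: full span → s += 22 → s = 22.0000
seg 2 [205.2°–241.6°] cycloidal, h=9: full span → s += 9 → s = 31.0000
seg 3 [241.6°–302.9°] cycloidal, h=-9: θ=293.4° here. β=51.8, B=61.3. -9·(0.8450 − sin(2π·0.8450)/(2π)) = -8.7898 → s = 22.2102
velocity in seg [241.6°–302.9°] (cycloidal), θ in radians: β = 51.8° = 0.9041 rad, B = 61.3° = 1.0699 rad; ds/dθ = (h/B)(1 − cos(2πβ/B)) = ((-9)/1.0699)(1 − cos(2π·0.8450)) = -3.682731 mm/rad

s = 22.2102, ds/dθ = -3.6827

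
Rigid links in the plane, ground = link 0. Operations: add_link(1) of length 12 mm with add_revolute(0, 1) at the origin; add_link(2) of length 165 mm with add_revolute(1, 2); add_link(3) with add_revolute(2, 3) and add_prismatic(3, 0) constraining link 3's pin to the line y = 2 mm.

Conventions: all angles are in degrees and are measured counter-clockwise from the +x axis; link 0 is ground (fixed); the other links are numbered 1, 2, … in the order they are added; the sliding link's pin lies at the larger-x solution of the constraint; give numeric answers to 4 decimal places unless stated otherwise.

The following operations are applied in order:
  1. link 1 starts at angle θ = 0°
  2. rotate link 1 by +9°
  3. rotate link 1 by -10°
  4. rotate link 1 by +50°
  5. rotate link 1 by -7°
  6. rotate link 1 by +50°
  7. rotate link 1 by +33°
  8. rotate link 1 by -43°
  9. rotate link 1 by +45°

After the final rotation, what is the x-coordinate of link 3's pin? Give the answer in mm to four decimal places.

geometry: r = 12 mm, L = 165 mm, e = 2 mm; θ starts at 0°
rotate link 1 by +9°: θ ← 0° +9° = 9°
rotate link 1 by -10°: θ ← 9° -10° = -1°
rotate link 1 by +50°: θ ← -1° +50° = 49°
rotate link 1 by -7°: θ ← 49° -7° = 42°
rotate link 1 by +50°: θ ← 42° +50° = 92°
rotate link 1 by +33°: θ ← 92° +33° = 125°
rotate link 1 by -43°: θ ← 125° -43° = 82°
rotate link 1 by +45°: θ ← 82° +45° = 127°
crank pin P = (r cos θ, r sin θ) = (-7.221780, 9.583626)
h = r sin θ − e = 9.583626 − 2 = 7.583626
x = r cos θ + √(L² − h²) = -7.221780 + 164.825631 = 157.603851

157.6039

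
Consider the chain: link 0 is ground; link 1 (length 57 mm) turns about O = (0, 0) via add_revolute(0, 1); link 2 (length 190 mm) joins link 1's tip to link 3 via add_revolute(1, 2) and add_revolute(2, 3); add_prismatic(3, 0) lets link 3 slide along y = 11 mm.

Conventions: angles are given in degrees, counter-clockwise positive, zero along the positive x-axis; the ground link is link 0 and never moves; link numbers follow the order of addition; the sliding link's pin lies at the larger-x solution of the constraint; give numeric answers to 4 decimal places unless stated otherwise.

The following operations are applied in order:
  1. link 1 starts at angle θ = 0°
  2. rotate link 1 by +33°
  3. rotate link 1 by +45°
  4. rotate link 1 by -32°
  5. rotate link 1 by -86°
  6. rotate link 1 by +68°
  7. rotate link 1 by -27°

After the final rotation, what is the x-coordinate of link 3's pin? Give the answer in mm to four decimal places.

geometry: r = 57 mm, L = 190 mm, e = 11 mm; θ starts at 0°
rotate link 1 by +33°: θ ← 0° +33° = 33°
rotate link 1 by +45°: θ ← 33° +45° = 78°
rotate link 1 by -32°: θ ← 78° -32° = 46°
rotate link 1 by -86°: θ ← 46° -86° = -40°
rotate link 1 by +68°: θ ← -40° +68° = 28°
rotate link 1 by -27°: θ ← 28° -27° = 1°
crank pin P = (r cos θ, r sin θ) = (56.991319, 0.994787)
h = r sin θ − e = 0.994787 − 11 = -10.005213
x = r cos θ + √(L² − h²) = 56.991319 + 189.736385 = 246.727703

246.7277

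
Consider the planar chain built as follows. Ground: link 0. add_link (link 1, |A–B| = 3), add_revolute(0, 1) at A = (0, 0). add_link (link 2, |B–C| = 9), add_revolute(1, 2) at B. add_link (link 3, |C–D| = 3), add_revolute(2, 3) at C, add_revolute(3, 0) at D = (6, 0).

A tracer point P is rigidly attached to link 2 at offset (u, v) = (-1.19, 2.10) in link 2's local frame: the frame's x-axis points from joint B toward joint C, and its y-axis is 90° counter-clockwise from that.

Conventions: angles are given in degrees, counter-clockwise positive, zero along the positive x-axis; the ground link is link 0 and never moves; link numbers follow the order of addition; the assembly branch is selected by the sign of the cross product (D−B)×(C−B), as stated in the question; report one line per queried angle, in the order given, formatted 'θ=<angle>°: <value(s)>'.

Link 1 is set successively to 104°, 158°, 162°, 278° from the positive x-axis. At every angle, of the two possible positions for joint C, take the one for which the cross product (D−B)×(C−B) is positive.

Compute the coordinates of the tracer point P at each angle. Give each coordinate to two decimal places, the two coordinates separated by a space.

A=(0,0), D=(6.00,0)
θ=104°: B = A + 3.00·(cos104°, sin104°) = (-0.7258, 2.9109)
θ=104°: |BD| = 7.3287
θ=104°: circle(B,9.00) ∩ circle(D,3.00): a=8.5766, h=2.7281
θ=104°:   candidates: C₊=(8.2288,2.0081) cross=19.994; C₋=(6.0616,-2.9994) cross=-19.994
θ=104°:   branch + wants cross > 0 → take C=(8.2288,2.0081) (cross=19.994)
θ=104°: ex = (C−B)/|BC| = (0.9950,-0.1003); ey = (0.1003,0.9950)
θ=104°: P = B + -1.19·ex + 2.10·ey = (-1.6991,5.1197)
θ=158°: B = A + 3.00·(cos158°, sin158°) = (-2.7816, 1.1238)
θ=158°: |BD| = 8.8532
θ=158°: circle(B,9.00) ∩ circle(D,3.00): a=8.4929, h=2.9783
θ=158°:   candidates: C₊=(6.0207,2.9999) cross=26.367; C₋=(5.2646,-2.9085) cross=-26.367
θ=158°:   branch + wants cross > 0 → take C=(6.0207,2.9999) (cross=26.367)
θ=158°: ex = (C−B)/|BC| = (0.9780,0.2085); ey = (-0.2085,0.9780)
θ=158°: P = B + -1.19·ex + 2.10·ey = (-4.3832,2.9296)
θ=162°: B = A + 3.00·(cos162°, sin162°) = (-2.8532, 0.9271)
θ=162°: |BD| = 8.9016
θ=162°: circle(B,9.00) ∩ circle(D,3.00): a=8.4950, h=2.9723
θ=162°:   candidates: C₊=(5.9052,2.9985) cross=26.458; C₋=(5.2861,-2.9138) cross=-26.458
θ=162°:   branch + wants cross > 0 → take C=(5.9052,2.9985) (cross=26.458)
θ=162°: ex = (C−B)/|BC| = (0.9732,0.2302); ey = (-0.2302,0.9732)
θ=162°: P = B + -1.19·ex + 2.10·ey = (-4.4946,2.6968)
θ=278°: B = A + 3.00·(cos278°, sin278°) = (0.4175, -2.9708)
θ=278°: |BD| = 6.3237
θ=278°: circle(B,9.00) ∩ circle(D,3.00): a=8.8547, h=1.6107
θ=278°:   candidates: C₊=(7.4776,2.6109) cross=10.185; C₋=(8.9909,-0.2329) cross=-10.185
θ=278°:   branch + wants cross > 0 → take C=(7.4776,2.6109) (cross=10.185)
θ=278°: ex = (C−B)/|BC| = (0.7845,0.6202); ey = (-0.6202,0.7845)
θ=278°: P = B + -1.19·ex + 2.10·ey = (-1.8184,-2.0615)

θ=104°: -1.70 5.12
θ=158°: -4.38 2.93
θ=162°: -4.49 2.70
θ=278°: -1.82 -2.06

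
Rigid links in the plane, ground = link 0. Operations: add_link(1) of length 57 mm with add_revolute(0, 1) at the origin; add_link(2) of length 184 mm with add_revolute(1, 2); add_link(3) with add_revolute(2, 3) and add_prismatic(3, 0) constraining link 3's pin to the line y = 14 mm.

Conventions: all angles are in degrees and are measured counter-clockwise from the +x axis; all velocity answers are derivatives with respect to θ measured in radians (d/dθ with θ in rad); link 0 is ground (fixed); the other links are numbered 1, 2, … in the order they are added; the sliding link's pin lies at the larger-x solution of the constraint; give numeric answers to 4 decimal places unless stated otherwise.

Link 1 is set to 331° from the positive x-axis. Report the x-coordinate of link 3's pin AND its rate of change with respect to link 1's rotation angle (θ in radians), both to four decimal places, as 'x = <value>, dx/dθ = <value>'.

geometry: r = 57 mm, L = 184 mm, e = 14 mm
crank pin P = (r cos θ, r sin θ) = (49.853323, -27.634148)
h = r sin θ − e = -27.634148 − 14 = -41.634148
x = r cos θ + √(L² − h²) = 49.853323 + 179.227782 = 229.081105
dx/dθ = −r sin θ − h·r cos θ/√(L² − h²) (θ in radians; h = -41.634148) = 39.214946

x = 229.0811, dx/dθ = 39.2149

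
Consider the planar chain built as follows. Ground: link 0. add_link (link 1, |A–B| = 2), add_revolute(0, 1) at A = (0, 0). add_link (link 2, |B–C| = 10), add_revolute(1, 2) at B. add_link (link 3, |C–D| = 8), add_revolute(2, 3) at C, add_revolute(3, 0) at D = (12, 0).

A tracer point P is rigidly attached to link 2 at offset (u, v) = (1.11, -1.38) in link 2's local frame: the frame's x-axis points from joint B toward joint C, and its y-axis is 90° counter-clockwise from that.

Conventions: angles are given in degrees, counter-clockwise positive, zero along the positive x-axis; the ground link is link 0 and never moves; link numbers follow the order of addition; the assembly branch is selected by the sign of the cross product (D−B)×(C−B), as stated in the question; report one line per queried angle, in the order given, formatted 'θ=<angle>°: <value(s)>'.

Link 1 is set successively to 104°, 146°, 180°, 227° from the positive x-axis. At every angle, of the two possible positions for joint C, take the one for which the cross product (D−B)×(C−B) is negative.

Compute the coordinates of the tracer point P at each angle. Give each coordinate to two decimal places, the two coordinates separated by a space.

A=(0,0), D=(12.00,0)
θ=104°: B = A + 2.00·(cos104°, sin104°) = (-0.4838, 1.9406)
θ=104°: |BD| = 12.6338
θ=104°: circle(B,10.00) ∩ circle(D,8.00): a=7.7416, h=6.3299
θ=104°:   candidates: C₊=(8.1382,7.0062) cross=79.970; C₋=(6.1936,-5.5033) cross=-79.970
θ=104°:   branch - wants cross < 0 → take C=(6.1936,-5.5033) (cross=-79.970)
θ=104°: ex = (C−B)/|BC| = (0.6677,-0.7444); ey = (0.7444,0.6677)
θ=104°: P = B + 1.11·ex + -1.38·ey = (-0.7699,0.1928)
θ=146°: B = A + 2.00·(cos146°, sin146°) = (-1.6581, 1.1184)
θ=146°: |BD| = 13.7038
θ=146°: circle(B,10.00) ∩ circle(D,8.00): a=8.1654, h=5.7729
θ=146°:   candidates: C₊=(6.9512,6.2056) cross=79.110; C₋=(6.0090,-5.3016) cross=-79.110
θ=146°:   branch - wants cross < 0 → take C=(6.0090,-5.3016) (cross=-79.110)
θ=146°: ex = (C−B)/|BC| = (0.7667,-0.6420); ey = (0.6420,0.7667)
θ=146°: P = B + 1.11·ex + -1.38·ey = (-1.6930,-0.6523)
θ=180°: B = A + 2.00·(cos180°, sin180°) = (-2.0000, 0.0000)
θ=180°: |BD| = 14.0000
θ=180°: circle(B,10.00) ∩ circle(D,8.00): a=8.2857, h=5.5988
θ=180°:   candidates: C₊=(6.2857,5.5988) cross=78.384; C₋=(6.2857,-5.5988) cross=-78.384
θ=180°:   branch - wants cross < 0 → take C=(6.2857,-5.5988) (cross=-78.384)
θ=180°: ex = (C−B)/|BC| = (0.8286,-0.5599); ey = (0.5599,0.8286)
θ=180°: P = B + 1.11·ex + -1.38·ey = (-1.8529,-1.7649)
θ=227°: B = A + 2.00·(cos227°, sin227°) = (-1.3640, -1.4627)
θ=227°: |BD| = 13.4438
θ=227°: circle(B,10.00) ∩ circle(D,8.00): a=8.0608, h=5.9181
θ=227°:   candidates: C₊=(6.0051,5.2972) cross=79.561; C₋=(7.2929,-6.4686) cross=-79.561
θ=227°:   branch - wants cross < 0 → take C=(7.2929,-6.4686) (cross=-79.561)
θ=227°: ex = (C−B)/|BC| = (0.8657,-0.5006); ey = (0.5006,0.8657)
θ=227°: P = B + 1.11·ex + -1.38·ey = (-1.0939,-3.2130)

θ=104°: -0.77 0.19
θ=146°: -1.69 -0.65
θ=180°: -1.85 -1.76
θ=227°: -1.09 -3.21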